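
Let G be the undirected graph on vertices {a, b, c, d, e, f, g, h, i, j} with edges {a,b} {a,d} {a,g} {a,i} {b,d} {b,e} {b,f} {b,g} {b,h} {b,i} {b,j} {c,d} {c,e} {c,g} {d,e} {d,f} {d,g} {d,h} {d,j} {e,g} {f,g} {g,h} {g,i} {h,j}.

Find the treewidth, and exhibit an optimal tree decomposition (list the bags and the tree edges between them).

Every bag has size at most 4, so the width is 4 − 1 = 3 and tw(G) ≤ 3. For the lower bound, the 4 vertices {c, d, e, g} are pairwise adjacent, and any tree decomposition puts a clique entirely inside one bag — forcing width ≥ 3. Therefore the treewidth is 3.

Treewidth 3.
One optimal decomposition is:
Bags: B1 = {a, b, d, g}  B2 = {b, d, g, h}  B3 = {b, d, f, g}  B4 = {b, d, h, j}  B5 = {a, b, g, i}  B6 = {b, d, e, g}  B7 = {c, d, e, g}
Tree: B1–B2, B2–B3, B2–B4, B1–B5, B2–B6, B6–B7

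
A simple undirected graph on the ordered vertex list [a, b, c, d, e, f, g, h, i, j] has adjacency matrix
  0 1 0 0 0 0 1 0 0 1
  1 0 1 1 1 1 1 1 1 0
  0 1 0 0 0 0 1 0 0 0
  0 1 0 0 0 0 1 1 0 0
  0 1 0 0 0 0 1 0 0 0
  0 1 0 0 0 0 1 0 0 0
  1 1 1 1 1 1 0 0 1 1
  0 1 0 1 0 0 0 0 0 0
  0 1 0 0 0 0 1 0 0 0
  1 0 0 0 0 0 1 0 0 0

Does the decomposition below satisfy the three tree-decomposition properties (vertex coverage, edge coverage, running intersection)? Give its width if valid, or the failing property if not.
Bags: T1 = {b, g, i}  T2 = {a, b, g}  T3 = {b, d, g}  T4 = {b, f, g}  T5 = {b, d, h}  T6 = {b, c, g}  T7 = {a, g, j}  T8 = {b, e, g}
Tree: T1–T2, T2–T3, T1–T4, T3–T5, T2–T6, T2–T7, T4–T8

Yes; width 2.

Every vertex of G appears in some bag (union = {a, b, c, d, e, f, g, h, i, j}); every edge is covered by a bag; and for each vertex v the set of bags containing v is connected in the bag tree. The decomposition is therefore valid. The largest bag has 3 vertices, so the width is 2.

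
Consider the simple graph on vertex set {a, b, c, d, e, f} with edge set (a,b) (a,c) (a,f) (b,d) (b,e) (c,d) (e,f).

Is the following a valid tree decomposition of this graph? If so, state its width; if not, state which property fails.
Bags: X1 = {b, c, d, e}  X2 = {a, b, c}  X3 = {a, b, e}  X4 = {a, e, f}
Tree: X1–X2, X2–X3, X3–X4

A tree decomposition must satisfy three properties: every vertex lies in some bag; for every edge, both endpoints lie together in some bag; and for every vertex, the bags containing it form a connected subtree. Here bags containing vertex e are not connected in the tree, so the decomposition is invalid.

No — bags containing vertex e are not connected in the tree.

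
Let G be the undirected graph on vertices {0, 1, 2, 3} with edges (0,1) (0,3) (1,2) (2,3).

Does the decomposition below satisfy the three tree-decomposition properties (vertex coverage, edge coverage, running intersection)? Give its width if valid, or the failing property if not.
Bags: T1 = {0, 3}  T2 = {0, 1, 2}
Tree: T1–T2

No — edge (2,3) lies in no bag.

A tree decomposition must satisfy three properties: every vertex lies in some bag; for every edge, both endpoints lie together in some bag; and for every vertex, the bags containing it form a connected subtree. Here edge (2,3) lies in no bag, so the decomposition is invalid.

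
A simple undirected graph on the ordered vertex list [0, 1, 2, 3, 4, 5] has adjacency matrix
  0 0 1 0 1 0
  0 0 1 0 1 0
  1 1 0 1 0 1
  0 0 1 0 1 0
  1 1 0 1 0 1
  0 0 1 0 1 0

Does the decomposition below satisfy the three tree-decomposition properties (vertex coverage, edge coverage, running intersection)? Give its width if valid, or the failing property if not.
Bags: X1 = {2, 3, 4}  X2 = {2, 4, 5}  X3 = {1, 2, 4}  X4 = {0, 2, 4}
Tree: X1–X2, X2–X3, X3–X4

Yes; width 2.

Checking the three conditions: (i) the bags cover all of {0, 1, 2, 3, 4, 5}; (ii) for each edge, some bag contains both endpoints; (iii) the bags containing any fixed vertex form a subtree. All hold, so the decomposition is valid with width 3 − 1 = 2.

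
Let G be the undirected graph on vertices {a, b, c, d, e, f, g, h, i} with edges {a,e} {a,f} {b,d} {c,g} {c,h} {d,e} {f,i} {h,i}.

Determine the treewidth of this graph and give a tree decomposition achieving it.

Treewidth 1.
One such decomposition:
Bags: B1 = {b, d}  B2 = {d, e}  B3 = {a, e}  B4 = {a, f}  B5 = {f, i}  B6 = {h, i}  B7 = {c, h}  B8 = {c, g}
Tree: B1–B2, B2–B3, B3–B4, B4–B5, B5–B6, B6–B7, B7–B8

Each bag holds 2 vertices, so the decomposition has width 1, which upper-bounds the treewidth. G has an edge, so its treewidth is at least 1. Combining the bounds, tw(G) = 1.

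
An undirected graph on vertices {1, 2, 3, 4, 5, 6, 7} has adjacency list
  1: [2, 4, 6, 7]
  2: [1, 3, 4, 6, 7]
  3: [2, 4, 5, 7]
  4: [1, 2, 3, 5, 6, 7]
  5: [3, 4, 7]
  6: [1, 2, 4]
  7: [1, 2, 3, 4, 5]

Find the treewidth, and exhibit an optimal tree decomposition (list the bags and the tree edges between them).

Each bag holds 4 vertices, so the decomposition has width 3, which upper-bounds the treewidth. On the other hand G contains the 4-clique {1, 2, 4, 6}. A clique must lie in a single bag of any decomposition, so no decomposition can have width below 3. Therefore the treewidth is 3.

Treewidth 3.
Bags: B1 = {2, 3, 4, 7}  B2 = {1, 2, 4, 7}  B3 = {3, 4, 5, 7}  B4 = {1, 2, 4, 6}
Tree: B1–B2, B1–B3, B2–B4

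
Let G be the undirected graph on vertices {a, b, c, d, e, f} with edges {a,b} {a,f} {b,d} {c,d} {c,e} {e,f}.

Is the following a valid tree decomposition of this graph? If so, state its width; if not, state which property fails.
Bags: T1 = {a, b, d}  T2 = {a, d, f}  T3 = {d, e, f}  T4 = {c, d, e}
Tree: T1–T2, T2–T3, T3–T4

Yes; width 2.

Vertex coverage: the bags together contain {a, b, c, d, e, f}, the full vertex set. Edge coverage: each edge of G has both endpoints in at least one bag. Running intersection: for every vertex, the bags containing it form a connected subtree. All three properties hold, so this is a valid tree decomposition of width max|bag| − 1 = 2, and hence tw(G) ≤ 2.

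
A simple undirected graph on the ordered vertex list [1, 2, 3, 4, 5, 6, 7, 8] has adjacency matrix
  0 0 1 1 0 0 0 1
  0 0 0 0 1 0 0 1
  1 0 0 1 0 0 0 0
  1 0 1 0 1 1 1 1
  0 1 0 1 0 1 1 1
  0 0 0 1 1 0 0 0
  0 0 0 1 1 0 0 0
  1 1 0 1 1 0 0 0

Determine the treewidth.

2

A width-2 tree decomposition is:
Bags: B1 = {4, 5, 8}  B2 = {1, 4, 8}  B3 = {2, 5, 8}  B4 = {1, 3, 4}  B5 = {4, 5, 7}  B6 = {4, 5, 6}
Tree: B1–B2, B1–B3, B2–B4, B1–B5, B5–B6
Every bag has size at most 3, so the width is 3 − 1 = 2 and tw(G) ≤ 2. For the lower bound, the 3 vertices {2, 5, 8} are pairwise adjacent, and any tree decomposition puts a clique entirely inside one bag — forcing width ≥ 2. Therefore the treewidth is 2.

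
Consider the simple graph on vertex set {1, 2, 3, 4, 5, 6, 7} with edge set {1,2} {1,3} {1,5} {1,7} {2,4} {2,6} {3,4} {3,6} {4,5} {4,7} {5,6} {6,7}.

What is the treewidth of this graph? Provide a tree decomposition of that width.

Every bag has size at most 4, so the width is 4 − 1 = 3 and tw(G) ≤ 3. For the lower bound: the 4 vertex sets {2,6}, {4,5}, {1}, {3} are disjoint, each induces a connected subgraph, and every pair is joined by at least one edge of G. Contracting each set to a single vertex therefore yields K_{4} as a minor, and since treewidth is minor-monotone, tw(G) ≥ tw(K_{4}) = 3. The upper and lower bounds meet at 3, so that is the treewidth.

Treewidth 3.
One optimal decomposition is:
Bags: B1 = {1, 2, 4, 6}  B2 = {1, 4, 5, 6}  B3 = {1, 3, 4, 6}  B4 = {1, 4, 6, 7}
Tree: B1–B2, B2–B3, B3–B4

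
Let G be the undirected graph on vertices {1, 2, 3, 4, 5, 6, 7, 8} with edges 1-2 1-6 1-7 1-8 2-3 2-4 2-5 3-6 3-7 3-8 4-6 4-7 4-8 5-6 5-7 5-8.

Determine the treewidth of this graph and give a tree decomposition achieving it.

The largest bag has 5 vertices, giving width 4; this decomposition certifies tw(G) ≤ 4. For the lower bound: the 5 vertex sets {2,5}, {4,6}, {1,7}, {3}, {8} are disjoint, each induces a connected subgraph, and every pair is joined by at least one edge of G. Contracting each set to a single vertex therefore yields K_{5} as a minor, and since treewidth is minor-monotone, tw(G) ≥ tw(K_{5}) = 4. Combining the bounds, tw(G) = 4.

Treewidth 4.
One optimal decomposition is:
Bags: B1 = {1, 2, 3, 4, 5}  B2 = {1, 3, 4, 5, 6}  B3 = {1, 3, 4, 5, 7}  B4 = {1, 3, 4, 5, 8}
Tree: B1–B2, B2–B3, B3–B4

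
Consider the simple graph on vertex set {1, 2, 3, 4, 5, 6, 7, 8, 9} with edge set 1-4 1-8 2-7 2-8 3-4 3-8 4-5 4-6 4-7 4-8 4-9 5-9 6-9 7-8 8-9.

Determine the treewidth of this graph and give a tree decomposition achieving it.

The largest bag has 3 vertices, giving width 2; this decomposition certifies tw(G) ≤ 2. On the other hand G contains the 3-clique {2, 7, 8}. A clique must lie in a single bag of any decomposition, so no decomposition can have width below 2. Hence tw(G) = 2 exactly.

Treewidth 2.
One optimal decomposition is:
Bags: B1 = {4, 8, 9}  B2 = {3, 4, 8}  B3 = {4, 7, 8}  B4 = {4, 5, 9}  B5 = {1, 4, 8}  B6 = {2, 7, 8}  B7 = {4, 6, 9}
Tree: B1–B2, B1–B3, B1–B4, B2–B5, B3–B6, B4–B7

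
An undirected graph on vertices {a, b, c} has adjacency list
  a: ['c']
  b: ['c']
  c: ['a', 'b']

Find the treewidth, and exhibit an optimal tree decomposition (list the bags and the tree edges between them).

Each bag holds 2 vertices, so the decomposition has width 1, which upper-bounds the treewidth. Since G has at least one edge (e.g. b–c), it is not an edgeless graph, so tw(G) ≥ 1. Hence tw(G) = 1 exactly.

Treewidth 1.
Bags: B1 = {b, c}  B2 = {a, c}
Tree: B1–B2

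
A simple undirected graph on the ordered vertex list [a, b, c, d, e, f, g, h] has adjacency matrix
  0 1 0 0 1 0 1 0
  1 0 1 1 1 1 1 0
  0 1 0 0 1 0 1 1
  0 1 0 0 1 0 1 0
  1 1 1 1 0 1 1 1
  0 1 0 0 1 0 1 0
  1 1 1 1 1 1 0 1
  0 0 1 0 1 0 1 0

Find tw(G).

3

A width-3 tree decomposition is:
Bags: B1 = {c, e, g, h}  B2 = {b, c, e, g}  B3 = {b, d, e, g}  B4 = {a, b, e, g}  B5 = {b, e, f, g}
Tree: B1–B2, B2–B3, B2–B4, B3–B5
The largest bag has 4 vertices, giving width 3; this decomposition certifies tw(G) ≤ 3. On the other hand G contains the 4-clique {c, e, g, h}. A clique must lie in a single bag of any decomposition, so no decomposition can have width below 3. The upper and lower bounds meet at 3, so that is the treewidth.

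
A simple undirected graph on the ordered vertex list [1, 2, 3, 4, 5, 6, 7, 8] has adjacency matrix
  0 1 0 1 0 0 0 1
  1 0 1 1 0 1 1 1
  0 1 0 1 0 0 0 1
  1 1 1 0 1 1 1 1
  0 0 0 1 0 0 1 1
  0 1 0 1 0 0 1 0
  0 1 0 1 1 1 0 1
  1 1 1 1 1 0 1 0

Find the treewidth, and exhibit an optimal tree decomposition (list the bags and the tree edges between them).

The largest bag has 4 vertices, giving width 3; this decomposition certifies tw(G) ≤ 3. Conversely, {1, 2, 4, 8} is a clique of size 4, and the vertices of any clique must share a bag in every tree decomposition; so some bag has ≥ 4 vertices and tw(G) ≥ 3. The upper and lower bounds meet at 3, so that is the treewidth.

Treewidth 3.
Bags: B1 = {2, 3, 4, 8}  B2 = {2, 4, 7, 8}  B3 = {4, 5, 7, 8}  B4 = {2, 4, 6, 7}  B5 = {1, 2, 4, 8}
Tree: B1–B2, B2–B3, B2–B4, B1–B5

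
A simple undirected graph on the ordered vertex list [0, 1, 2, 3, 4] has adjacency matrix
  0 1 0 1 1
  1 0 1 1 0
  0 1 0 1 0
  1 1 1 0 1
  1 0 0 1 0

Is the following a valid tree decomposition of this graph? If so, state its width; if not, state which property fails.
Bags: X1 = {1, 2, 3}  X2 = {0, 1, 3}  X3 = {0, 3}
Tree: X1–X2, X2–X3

A tree decomposition must satisfy three properties: every vertex lies in some bag; for every edge, both endpoints lie together in some bag; and for every vertex, the bags containing it form a connected subtree. Here vertex 4 appears in no bag, so the decomposition is invalid.

No — vertex 4 appears in no bag.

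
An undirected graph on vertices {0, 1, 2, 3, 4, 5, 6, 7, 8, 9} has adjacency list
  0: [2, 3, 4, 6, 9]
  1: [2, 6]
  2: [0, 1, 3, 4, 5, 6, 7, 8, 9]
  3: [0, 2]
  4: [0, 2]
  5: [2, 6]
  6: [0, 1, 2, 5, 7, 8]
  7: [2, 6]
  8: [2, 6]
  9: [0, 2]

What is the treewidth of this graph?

A width-2 tree decomposition is:
Bags: B1 = {0, 2, 6}  B2 = {2, 6, 8}  B3 = {1, 2, 6}  B4 = {0, 2, 3}  B5 = {2, 6, 7}  B6 = {2, 5, 6}  B7 = {0, 2, 4}  B8 = {0, 2, 9}
Tree: B1–B2, B1–B3, B1–B4, B2–B5, B1–B6, B1–B7, B4–B8
Each bag holds 3 vertices, so the decomposition has width 2, which upper-bounds the treewidth. Conversely, {0, 2, 9} is a clique of size 3, and the vertices of any clique must share a bag in every tree decomposition; so some bag has ≥ 3 vertices and tw(G) ≥ 2. The upper and lower bounds meet at 2, so that is the treewidth.

2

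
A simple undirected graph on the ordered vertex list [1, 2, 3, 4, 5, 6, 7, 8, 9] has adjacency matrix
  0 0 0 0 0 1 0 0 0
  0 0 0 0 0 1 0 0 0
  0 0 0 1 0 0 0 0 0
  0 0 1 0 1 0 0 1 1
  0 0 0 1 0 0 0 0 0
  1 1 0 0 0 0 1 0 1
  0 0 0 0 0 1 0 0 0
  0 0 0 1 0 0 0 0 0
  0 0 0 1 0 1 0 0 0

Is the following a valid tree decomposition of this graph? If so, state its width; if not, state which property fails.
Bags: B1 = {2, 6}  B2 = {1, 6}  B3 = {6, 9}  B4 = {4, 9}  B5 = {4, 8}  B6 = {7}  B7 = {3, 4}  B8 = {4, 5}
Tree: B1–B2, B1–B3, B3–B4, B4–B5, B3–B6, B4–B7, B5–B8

A tree decomposition must satisfy three properties: every vertex lies in some bag; for every edge, both endpoints lie together in some bag; and for every vertex, the bags containing it form a connected subtree. Here edge (6,7) lies in no bag, so the decomposition is invalid.

No — edge (6,7) lies in no bag.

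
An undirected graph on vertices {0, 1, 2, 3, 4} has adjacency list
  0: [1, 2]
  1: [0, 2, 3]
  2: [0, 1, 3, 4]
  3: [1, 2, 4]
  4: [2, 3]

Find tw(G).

2

A width-2 tree decomposition is:
Bags: B1 = {0, 1, 2}  B2 = {1, 2, 3}  B3 = {2, 3, 4}
Tree: B1–B2, B2–B3
Each bag holds 3 vertices, so the decomposition has width 2, which upper-bounds the treewidth. On the other hand G contains the 3-clique {0, 1, 2}. A clique must lie in a single bag of any decomposition, so no decomposition can have width below 2. Hence tw(G) = 2 exactly.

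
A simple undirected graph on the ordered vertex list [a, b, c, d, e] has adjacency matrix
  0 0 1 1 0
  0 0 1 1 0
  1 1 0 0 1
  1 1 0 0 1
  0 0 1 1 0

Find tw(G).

A width-2 tree decomposition is:
Bags: B1 = {a, c, d}  B2 = {c, d, e}  B3 = {b, c, d}
Tree: B1–B2, B2–B3
The largest bag has 3 vertices, giving width 2; this decomposition certifies tw(G) ≤ 2. Since a–d–e–c–a is a cycle in G, G is not acyclic. Forests are exactly the graphs of treewidth ≤ 1, so tw(G) ≥ 2. The upper and lower bounds meet at 2, so that is the treewidth.

2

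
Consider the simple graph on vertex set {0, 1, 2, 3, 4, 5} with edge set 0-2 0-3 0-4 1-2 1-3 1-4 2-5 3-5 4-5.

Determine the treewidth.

3

A width-3 tree decomposition is:
Bags: B1 = {0, 1, 3, 5}  B2 = {0, 1, 2, 5}  B3 = {0, 1, 4, 5}
Tree: B1–B2, B2–B3
The largest bag has 4 vertices, giving width 3; this decomposition certifies tw(G) ≤ 3. For the lower bound: the 4 vertex sets {1,3}, {0,2}, {5}, {4} are disjoint, each induces a connected subgraph, and every pair is joined by at least one edge of G. Contracting each set to a single vertex therefore yields K_{4} as a minor, and since treewidth is minor-monotone, tw(G) ≥ tw(K_{4}) = 3. The upper and lower bounds meet at 3, so that is the treewidth.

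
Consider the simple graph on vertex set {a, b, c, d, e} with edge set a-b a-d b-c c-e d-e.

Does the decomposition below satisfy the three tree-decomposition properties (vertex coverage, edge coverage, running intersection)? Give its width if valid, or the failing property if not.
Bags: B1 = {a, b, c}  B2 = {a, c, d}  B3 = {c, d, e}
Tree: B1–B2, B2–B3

Yes; width 2.

Checking the three conditions: (i) the bags cover all of {a, b, c, d, e}; (ii) for each edge, some bag contains both endpoints; (iii) the bags containing any fixed vertex form a subtree. All hold, so the decomposition is valid with width 3 − 1 = 2.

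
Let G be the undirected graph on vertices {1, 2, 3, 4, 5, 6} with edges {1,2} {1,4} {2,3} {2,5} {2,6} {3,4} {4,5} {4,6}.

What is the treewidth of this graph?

2

A width-2 tree decomposition is:
Bags: B1 = {1, 2, 4}  B2 = {2, 4, 5}  B3 = {2, 4, 6}  B4 = {2, 3, 4}
Tree: B1–B2, B2–B3, B3–B4
Each bag holds 3 vertices, so the decomposition has width 2, which upper-bounds the treewidth. For the lower bound, G contains the cycle 4–1–2–5–4, so G is not a forest; only forests have treewidth ≤ 1, hence tw(G) ≥ 2. The upper and lower bounds meet at 2, so that is the treewidth.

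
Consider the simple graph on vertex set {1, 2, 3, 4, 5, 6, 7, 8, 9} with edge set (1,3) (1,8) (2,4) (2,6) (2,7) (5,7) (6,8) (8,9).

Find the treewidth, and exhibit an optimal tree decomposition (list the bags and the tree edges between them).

Every bag has size at most 2, so the width is 2 − 1 = 1 and tw(G) ≤ 1. Since G has at least one edge (e.g. 2–7), it is not an edgeless graph, so tw(G) ≥ 1. Combining the bounds, tw(G) = 1.

Treewidth 1.
One optimal decomposition is:
Bags: B1 = {2, 7}  B2 = {2, 6}  B3 = {6, 8}  B4 = {8, 9}  B5 = {2, 4}  B6 = {5, 7}  B7 = {1, 8}  B8 = {1, 3}
Tree: B1–B2, B2–B3, B3–B4, B2–B5, B1–B6, B4–B7, B7–B8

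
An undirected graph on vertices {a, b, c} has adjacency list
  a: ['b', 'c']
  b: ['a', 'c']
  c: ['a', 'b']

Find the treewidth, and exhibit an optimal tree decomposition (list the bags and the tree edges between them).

With just one bag of size 3, the width is 3 − 1 = 2, so tw(G) ≤ 2. Conversely, {a, b, c} is a clique of size 3, and the vertices of any clique must share a bag in every tree decomposition; so some bag has ≥ 3 vertices and tw(G) ≥ 2. The upper and lower bounds meet at 2, so that is the treewidth.

Treewidth 2.
Bags: B1 = {a, b, c}
Tree: (single bag)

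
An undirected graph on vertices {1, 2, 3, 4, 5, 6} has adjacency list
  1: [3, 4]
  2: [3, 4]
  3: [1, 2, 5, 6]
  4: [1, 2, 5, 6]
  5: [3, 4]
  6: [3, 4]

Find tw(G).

2

A width-2 tree decomposition is:
Bags: B1 = {2, 3, 4}  B2 = {3, 4, 5}  B3 = {1, 3, 4}  B4 = {3, 4, 6}
Tree: B1–B2, B2–B3, B3–B4
Each bag holds 3 vertices, so the decomposition has width 2, which upper-bounds the treewidth. Since 3–2–4–5–3 is a cycle in G, G is not acyclic. Forests are exactly the graphs of treewidth ≤ 1, so tw(G) ≥ 2. Therefore the treewidth is 2.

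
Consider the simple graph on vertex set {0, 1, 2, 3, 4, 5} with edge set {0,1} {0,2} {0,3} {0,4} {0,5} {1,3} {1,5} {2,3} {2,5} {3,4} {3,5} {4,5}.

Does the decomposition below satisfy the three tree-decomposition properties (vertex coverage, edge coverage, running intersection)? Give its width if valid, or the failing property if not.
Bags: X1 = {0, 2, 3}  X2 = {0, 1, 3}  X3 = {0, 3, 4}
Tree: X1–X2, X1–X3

No — vertex 5 appears in no bag.

A tree decomposition must satisfy three properties: every vertex lies in some bag; for every edge, both endpoints lie together in some bag; and for every vertex, the bags containing it form a connected subtree. Here vertex 5 appears in no bag, so the decomposition is invalid.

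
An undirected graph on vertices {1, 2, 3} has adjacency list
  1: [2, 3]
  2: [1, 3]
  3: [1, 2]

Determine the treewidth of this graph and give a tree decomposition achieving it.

With just one bag of size 3, the width is 3 − 1 = 2, so tw(G) ≤ 2. On the other hand G contains the 3-clique {1, 2, 3}. A clique must lie in a single bag of any decomposition, so no decomposition can have width below 2. Therefore the treewidth is 2.

Treewidth 2.
One such decomposition:
Bags: B1 = {1, 2, 3}
Tree: (single bag)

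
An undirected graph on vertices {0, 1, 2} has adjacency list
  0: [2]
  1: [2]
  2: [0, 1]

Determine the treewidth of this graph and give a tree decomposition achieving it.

Treewidth 1.
One such decomposition:
Bags: B1 = {0, 2}  B2 = {1, 2}
Tree: B1–B2

The largest bag has 2 vertices, giving width 1; this decomposition certifies tw(G) ≤ 1. Any graph with an edge has treewidth ≥ 1, and G has the edge 0–2. The upper and lower bounds meet at 1, so that is the treewidth.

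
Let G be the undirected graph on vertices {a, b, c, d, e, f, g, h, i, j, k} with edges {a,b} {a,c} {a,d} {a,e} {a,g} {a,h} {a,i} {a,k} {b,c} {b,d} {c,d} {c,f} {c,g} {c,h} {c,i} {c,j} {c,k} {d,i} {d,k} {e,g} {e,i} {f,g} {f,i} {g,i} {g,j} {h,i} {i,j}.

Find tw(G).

3

A width-3 tree decomposition is:
Bags: B1 = {a, e, g, i}  B2 = {a, c, g, i}  B3 = {c, f, g, i}  B4 = {a, c, d, i}  B5 = {a, b, c, d}  B6 = {a, c, d, k}  B7 = {a, c, h, i}  B8 = {c, g, i, j}
Tree: B1–B2, B2–B3, B2–B4, B4–B5, B4–B6, B4–B7, B3–B8
Each bag holds 4 vertices, so the decomposition has width 3, which upper-bounds the treewidth. Conversely, {a, e, g, i} is a clique of size 4, and the vertices of any clique must share a bag in every tree decomposition; so some bag has ≥ 4 vertices and tw(G) ≥ 3. Hence tw(G) = 3 exactly.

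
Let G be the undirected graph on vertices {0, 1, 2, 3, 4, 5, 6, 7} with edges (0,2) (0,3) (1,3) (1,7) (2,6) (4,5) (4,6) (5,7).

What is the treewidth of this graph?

A width-2 tree decomposition is:
Bags: B1 = {0, 2, 6}  B2 = {0, 4, 6}  B3 = {0, 4, 5}  B4 = {0, 5, 7}  B5 = {0, 1, 7}  B6 = {0, 1, 3}
Tree: B1–B2, B2–B3, B3–B4, B4–B5, B5–B6
The largest bag has 3 vertices, giving width 2; this decomposition certifies tw(G) ≤ 2. The edges 0–2–6–4–5–7–1–3–0 form a cycle, so G is not a tree and its treewidth is at least 2. Hence tw(G) = 2 exactly.

2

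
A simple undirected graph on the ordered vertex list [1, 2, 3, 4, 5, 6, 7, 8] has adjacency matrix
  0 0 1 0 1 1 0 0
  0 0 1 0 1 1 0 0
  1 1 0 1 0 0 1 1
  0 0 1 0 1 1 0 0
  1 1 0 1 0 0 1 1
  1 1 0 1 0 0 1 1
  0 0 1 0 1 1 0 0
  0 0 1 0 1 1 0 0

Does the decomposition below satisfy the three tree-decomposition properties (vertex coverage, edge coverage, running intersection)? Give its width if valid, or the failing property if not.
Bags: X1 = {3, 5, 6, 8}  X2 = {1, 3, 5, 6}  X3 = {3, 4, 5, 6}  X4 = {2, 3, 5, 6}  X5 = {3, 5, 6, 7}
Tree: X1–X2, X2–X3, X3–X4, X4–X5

Yes; width 3.

Checking the three conditions: (i) the bags cover all of {1, 2, 3, 4, 5, 6, 7, 8}; (ii) for each edge, some bag contains both endpoints; (iii) the bags containing any fixed vertex form a subtree. All hold, so the decomposition is valid with width 4 − 1 = 3.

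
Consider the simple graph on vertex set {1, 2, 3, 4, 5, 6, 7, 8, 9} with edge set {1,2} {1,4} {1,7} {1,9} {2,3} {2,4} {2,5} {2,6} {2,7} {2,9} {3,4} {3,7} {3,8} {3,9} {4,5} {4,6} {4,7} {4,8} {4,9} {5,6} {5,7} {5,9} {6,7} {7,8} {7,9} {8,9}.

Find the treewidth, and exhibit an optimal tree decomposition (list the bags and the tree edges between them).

Each bag holds 5 vertices, so the decomposition has width 4, which upper-bounds the treewidth. Conversely, {3, 4, 7, 8, 9} is a clique of size 5, and the vertices of any clique must share a bag in every tree decomposition; so some bag has ≥ 5 vertices and tw(G) ≥ 4. Therefore the treewidth is 4.

Treewidth 4.
Bags: B1 = {2, 4, 5, 7, 9}  B2 = {2, 3, 4, 7, 9}  B3 = {1, 2, 4, 7, 9}  B4 = {2, 4, 5, 6, 7}  B5 = {3, 4, 7, 8, 9}
Tree: B1–B2, B1–B3, B1–B4, B2–B5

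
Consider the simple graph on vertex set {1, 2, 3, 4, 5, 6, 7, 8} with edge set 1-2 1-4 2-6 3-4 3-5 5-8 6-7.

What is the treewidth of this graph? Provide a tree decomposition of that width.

Every bag has size at most 2, so the width is 2 − 1 = 1 and tw(G) ≤ 1. Since G has at least one edge (e.g. 7–6), it is not an edgeless graph, so tw(G) ≥ 1. The upper and lower bounds meet at 1, so that is the treewidth.

Treewidth 1.
One optimal decomposition is:
Bags: B1 = {6, 7}  B2 = {2, 6}  B3 = {1, 2}  B4 = {1, 4}  B5 = {3, 4}  B6 = {3, 5}  B7 = {5, 8}
Tree: B1–B2, B2–B3, B3–B4, B4–B5, B5–B6, B6–B7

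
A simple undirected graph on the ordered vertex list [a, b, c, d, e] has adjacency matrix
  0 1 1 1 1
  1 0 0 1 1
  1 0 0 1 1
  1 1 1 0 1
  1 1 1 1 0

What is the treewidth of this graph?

A width-3 tree decomposition is:
Bags: B1 = {a, c, d, e}  B2 = {a, b, d, e}
Tree: B1–B2
Each bag holds 4 vertices, so the decomposition has width 3, which upper-bounds the treewidth. On the other hand G contains the 4-clique {a, c, d, e}. A clique must lie in a single bag of any decomposition, so no decomposition can have width below 3. Therefore the treewidth is 3.

3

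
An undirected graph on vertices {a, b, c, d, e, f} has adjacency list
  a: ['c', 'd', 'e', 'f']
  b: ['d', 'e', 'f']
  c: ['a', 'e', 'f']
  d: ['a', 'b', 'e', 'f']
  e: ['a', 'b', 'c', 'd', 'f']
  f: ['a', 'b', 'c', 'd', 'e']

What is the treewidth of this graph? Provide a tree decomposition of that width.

Treewidth 3.
One optimal decomposition is:
Bags: B1 = {a, d, e, f}  B2 = {b, d, e, f}  B3 = {a, c, e, f}
Tree: B1–B2, B1–B3

Every bag has size at most 4, so the width is 4 − 1 = 3 and tw(G) ≤ 3. On the other hand G contains the 4-clique {a, d, e, f}. A clique must lie in a single bag of any decomposition, so no decomposition can have width below 3. Therefore the treewidth is 3.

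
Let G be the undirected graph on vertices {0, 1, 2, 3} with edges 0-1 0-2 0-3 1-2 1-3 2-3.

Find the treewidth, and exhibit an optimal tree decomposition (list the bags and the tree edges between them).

With just one bag of size 4, the width is 4 − 1 = 3, so tw(G) ≤ 3. On the other hand G contains the 4-clique {0, 1, 2, 3}. A clique must lie in a single bag of any decomposition, so no decomposition can have width below 3. Therefore the treewidth is 3.

Treewidth 3.
Bags: B1 = {0, 1, 2, 3}
Tree: (single bag)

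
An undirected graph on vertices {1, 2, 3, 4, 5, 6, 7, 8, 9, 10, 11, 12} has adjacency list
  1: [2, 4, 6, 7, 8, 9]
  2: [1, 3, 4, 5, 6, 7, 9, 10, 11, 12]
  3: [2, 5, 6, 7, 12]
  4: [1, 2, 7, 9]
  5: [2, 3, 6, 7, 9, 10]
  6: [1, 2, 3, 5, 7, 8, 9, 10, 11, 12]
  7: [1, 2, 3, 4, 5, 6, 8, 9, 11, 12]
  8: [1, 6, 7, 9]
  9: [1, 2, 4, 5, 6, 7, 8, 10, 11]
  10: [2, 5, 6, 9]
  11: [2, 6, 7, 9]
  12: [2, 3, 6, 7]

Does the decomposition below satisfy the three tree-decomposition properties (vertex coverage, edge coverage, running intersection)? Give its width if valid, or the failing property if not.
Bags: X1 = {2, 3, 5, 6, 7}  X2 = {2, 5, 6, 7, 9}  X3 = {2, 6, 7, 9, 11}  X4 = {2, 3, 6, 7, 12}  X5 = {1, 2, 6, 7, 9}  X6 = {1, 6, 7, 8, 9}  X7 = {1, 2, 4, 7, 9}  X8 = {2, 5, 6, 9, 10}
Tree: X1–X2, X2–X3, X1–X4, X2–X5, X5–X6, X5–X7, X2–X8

Yes; width 4.

Checking the three conditions: (i) the bags cover all of {1, 2, 3, 4, 5, 6, 7, 8, 9, 10, 11, 12}; (ii) for each edge, some bag contains both endpoints; (iii) the bags containing any fixed vertex form a subtree. All hold, so the decomposition is valid with width 5 − 1 = 4.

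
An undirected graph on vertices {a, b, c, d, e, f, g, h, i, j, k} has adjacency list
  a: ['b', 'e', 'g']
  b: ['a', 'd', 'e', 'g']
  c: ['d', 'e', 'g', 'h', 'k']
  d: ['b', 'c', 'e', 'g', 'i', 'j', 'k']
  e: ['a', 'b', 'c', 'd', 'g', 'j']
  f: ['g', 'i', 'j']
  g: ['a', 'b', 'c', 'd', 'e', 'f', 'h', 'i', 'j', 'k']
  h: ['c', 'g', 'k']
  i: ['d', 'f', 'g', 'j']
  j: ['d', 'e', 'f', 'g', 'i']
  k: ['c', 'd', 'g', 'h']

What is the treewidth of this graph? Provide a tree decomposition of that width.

The largest bag has 4 vertices, giving width 3; this decomposition certifies tw(G) ≤ 3. For the lower bound, the 4 vertices {d, e, g, j} are pairwise adjacent, and any tree decomposition puts a clique entirely inside one bag — forcing width ≥ 3. Hence tw(G) = 3 exactly.

Treewidth 3.
Bags: B1 = {d, g, i, j}  B2 = {d, e, g, j}  B3 = {c, d, e, g}  B4 = {b, d, e, g}  B5 = {a, b, e, g}  B6 = {f, g, i, j}  B7 = {c, d, g, k}  B8 = {c, g, h, k}
Tree: B1–B2, B2–B3, B3–B4, B4–B5, B1–B6, B3–B7, B7–B8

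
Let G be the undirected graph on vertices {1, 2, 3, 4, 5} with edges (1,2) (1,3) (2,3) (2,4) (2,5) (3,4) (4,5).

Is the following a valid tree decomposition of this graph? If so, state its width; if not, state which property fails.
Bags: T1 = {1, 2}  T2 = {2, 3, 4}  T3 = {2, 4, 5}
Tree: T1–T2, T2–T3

A tree decomposition must satisfy three properties: every vertex lies in some bag; for every edge, both endpoints lie together in some bag; and for every vertex, the bags containing it form a connected subtree. Here edge (3,1) lies in no bag, so the decomposition is invalid.

No — edge (3,1) lies in no bag.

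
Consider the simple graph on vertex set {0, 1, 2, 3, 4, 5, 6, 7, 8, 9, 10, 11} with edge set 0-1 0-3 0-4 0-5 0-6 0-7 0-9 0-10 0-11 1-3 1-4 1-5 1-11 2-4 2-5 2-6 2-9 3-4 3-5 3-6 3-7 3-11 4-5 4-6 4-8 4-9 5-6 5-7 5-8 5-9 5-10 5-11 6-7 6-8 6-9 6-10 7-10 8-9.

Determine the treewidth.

4

A width-4 tree decomposition is:
Bags: B1 = {0, 4, 5, 6, 9}  B2 = {0, 3, 4, 5, 6}  B3 = {0, 1, 3, 4, 5}  B4 = {2, 4, 5, 6, 9}  B5 = {4, 5, 6, 8, 9}  B6 = {0, 3, 5, 6, 7}  B7 = {0, 5, 6, 7, 10}  B8 = {0, 1, 3, 5, 11}
Tree: B1–B2, B2–B3, B1–B4, B1–B5, B2–B6, B6–B7, B3–B8
Each bag holds 5 vertices, so the decomposition has width 4, which upper-bounds the treewidth. For the lower bound, the 5 vertices {0, 4, 5, 6, 9} are pairwise adjacent, and any tree decomposition puts a clique entirely inside one bag — forcing width ≥ 4. Therefore the treewidth is 4.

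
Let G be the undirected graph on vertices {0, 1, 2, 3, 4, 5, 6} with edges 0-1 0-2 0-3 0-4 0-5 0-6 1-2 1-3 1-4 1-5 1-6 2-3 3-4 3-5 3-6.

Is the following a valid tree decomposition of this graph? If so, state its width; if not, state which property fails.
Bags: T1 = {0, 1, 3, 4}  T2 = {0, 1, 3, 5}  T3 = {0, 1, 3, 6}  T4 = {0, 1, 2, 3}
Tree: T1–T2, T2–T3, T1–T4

Checking the three conditions: (i) the bags cover all of {0, 1, 2, 3, 4, 5, 6}; (ii) for each edge, some bag contains both endpoints; (iii) the bags containing any fixed vertex form a subtree. All hold, so the decomposition is valid with width 4 − 1 = 3.

Yes; width 3.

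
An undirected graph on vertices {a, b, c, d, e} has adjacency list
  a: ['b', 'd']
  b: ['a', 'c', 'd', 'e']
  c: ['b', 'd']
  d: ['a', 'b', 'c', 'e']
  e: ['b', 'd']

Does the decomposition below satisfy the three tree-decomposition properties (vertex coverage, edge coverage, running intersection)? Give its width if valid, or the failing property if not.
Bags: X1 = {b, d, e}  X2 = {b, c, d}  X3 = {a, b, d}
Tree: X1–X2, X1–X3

Vertex coverage: the bags together contain {a, b, c, d, e}, the full vertex set. Edge coverage: each edge of G has both endpoints in at least one bag. Running intersection: for every vertex, the bags containing it form a connected subtree. All three properties hold, so this is a valid tree decomposition of width max|bag| − 1 = 2, and hence tw(G) ≤ 2.

Yes; width 2.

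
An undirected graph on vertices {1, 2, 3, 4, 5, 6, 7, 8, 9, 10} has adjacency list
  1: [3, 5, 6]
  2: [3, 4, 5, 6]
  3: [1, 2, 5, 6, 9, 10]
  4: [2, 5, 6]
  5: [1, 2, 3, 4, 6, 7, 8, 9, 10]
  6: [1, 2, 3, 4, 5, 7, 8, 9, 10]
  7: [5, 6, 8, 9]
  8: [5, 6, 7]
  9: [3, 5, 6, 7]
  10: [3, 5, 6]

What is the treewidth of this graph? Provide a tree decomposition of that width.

Treewidth 3.
Bags: B1 = {2, 3, 5, 6}  B2 = {1, 3, 5, 6}  B3 = {3, 5, 6, 10}  B4 = {3, 5, 6, 9}  B5 = {2, 4, 5, 6}  B6 = {5, 6, 7, 9}  B7 = {5, 6, 7, 8}
Tree: B1–B2, B2–B3, B2–B4, B1–B5, B4–B6, B6–B7

Every bag has size at most 4, so the width is 4 − 1 = 3 and tw(G) ≤ 3. Conversely, {5, 6, 7, 8} is a clique of size 4, and the vertices of any clique must share a bag in every tree decomposition; so some bag has ≥ 4 vertices and tw(G) ≥ 3. Therefore the treewidth is 3.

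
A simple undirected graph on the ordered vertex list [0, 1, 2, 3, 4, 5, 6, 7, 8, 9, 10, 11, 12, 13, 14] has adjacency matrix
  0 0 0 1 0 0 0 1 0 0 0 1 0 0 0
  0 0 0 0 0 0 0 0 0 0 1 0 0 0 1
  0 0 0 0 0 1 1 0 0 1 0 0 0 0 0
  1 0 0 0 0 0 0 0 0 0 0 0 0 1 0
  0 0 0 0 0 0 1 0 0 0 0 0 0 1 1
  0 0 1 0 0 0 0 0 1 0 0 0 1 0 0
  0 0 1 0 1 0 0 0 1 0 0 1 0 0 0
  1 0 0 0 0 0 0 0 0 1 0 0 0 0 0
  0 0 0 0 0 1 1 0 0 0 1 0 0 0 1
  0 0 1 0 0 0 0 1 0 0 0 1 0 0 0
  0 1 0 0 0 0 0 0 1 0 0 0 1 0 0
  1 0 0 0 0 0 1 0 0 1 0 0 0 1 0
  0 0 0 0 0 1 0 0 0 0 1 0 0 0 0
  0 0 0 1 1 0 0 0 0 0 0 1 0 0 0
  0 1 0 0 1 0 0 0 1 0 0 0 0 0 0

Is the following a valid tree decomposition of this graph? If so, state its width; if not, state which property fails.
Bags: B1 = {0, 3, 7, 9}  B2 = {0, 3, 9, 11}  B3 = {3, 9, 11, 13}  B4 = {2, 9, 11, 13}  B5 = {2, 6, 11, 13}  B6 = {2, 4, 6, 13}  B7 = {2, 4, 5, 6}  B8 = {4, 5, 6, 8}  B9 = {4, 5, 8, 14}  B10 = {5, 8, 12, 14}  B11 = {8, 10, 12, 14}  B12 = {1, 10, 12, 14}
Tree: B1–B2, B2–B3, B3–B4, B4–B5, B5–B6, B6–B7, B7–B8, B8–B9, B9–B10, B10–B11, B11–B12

Vertex coverage: the bags together contain {0, 1, 2, 3, 4, 5, 6, 7, 8, 9, 10, 11, 12, 13, 14}, the full vertex set. Edge coverage: each edge of G has both endpoints in at least one bag. Running intersection: for every vertex, the bags containing it form a connected subtree. All three properties hold, so this is a valid tree decomposition of width max|bag| − 1 = 3, and hence tw(G) ≤ 3.

Yes; width 3.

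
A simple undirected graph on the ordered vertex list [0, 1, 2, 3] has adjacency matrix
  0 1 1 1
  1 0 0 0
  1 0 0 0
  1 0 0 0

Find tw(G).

1

A width-1 tree decomposition is:
Bags: B1 = {0, 2}  B2 = {0, 3}  B3 = {0, 1}
Tree: B1–B2, B1–B3
Each bag holds 2 vertices, so the decomposition has width 1, which upper-bounds the treewidth. G has an edge, so its treewidth is at least 1. Combining the bounds, tw(G) = 1.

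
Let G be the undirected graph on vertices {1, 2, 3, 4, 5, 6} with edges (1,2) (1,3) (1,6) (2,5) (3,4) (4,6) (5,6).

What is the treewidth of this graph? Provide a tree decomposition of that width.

Treewidth 2.
One such decomposition:
Bags: B1 = {1, 3, 4}  B2 = {1, 4, 6}  B3 = {1, 2, 6}  B4 = {2, 5, 6}
Tree: B1–B2, B2–B3, B3–B4

Each bag holds 3 vertices, so the decomposition has width 2, which upper-bounds the treewidth. The edges 3–4–6–1–3 form a cycle, so G is not a tree and its treewidth is at least 2. Combining the bounds, tw(G) = 2.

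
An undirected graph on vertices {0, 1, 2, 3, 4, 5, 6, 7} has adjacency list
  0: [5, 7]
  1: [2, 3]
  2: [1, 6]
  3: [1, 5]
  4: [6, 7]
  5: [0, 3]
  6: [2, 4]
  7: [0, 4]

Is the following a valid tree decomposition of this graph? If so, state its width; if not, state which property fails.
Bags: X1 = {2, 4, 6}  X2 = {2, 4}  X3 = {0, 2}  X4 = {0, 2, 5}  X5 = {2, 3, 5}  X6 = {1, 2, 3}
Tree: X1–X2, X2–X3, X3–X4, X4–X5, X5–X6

A tree decomposition must satisfy three properties: every vertex lies in some bag; for every edge, both endpoints lie together in some bag; and for every vertex, the bags containing it form a connected subtree. Here vertex 7 appears in no bag, so the decomposition is invalid.

No — vertex 7 appears in no bag.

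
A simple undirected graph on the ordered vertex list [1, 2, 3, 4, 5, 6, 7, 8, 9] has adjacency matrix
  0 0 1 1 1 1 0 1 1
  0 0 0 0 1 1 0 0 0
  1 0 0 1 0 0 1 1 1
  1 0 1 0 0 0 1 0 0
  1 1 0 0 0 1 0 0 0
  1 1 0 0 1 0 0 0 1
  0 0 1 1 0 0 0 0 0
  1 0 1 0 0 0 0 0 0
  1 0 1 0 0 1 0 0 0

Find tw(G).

2

A width-2 tree decomposition is:
Bags: B1 = {1, 5, 6}  B2 = {1, 6, 9}  B3 = {1, 3, 9}  B4 = {1, 3, 4}  B5 = {1, 3, 8}  B6 = {3, 4, 7}  B7 = {2, 5, 6}
Tree: B1–B2, B2–B3, B3–B4, B4–B5, B4–B6, B1–B7
The largest bag has 3 vertices, giving width 2; this decomposition certifies tw(G) ≤ 2. Conversely, {1, 3, 8} is a clique of size 3, and the vertices of any clique must share a bag in every tree decomposition; so some bag has ≥ 3 vertices and tw(G) ≥ 2. The upper and lower bounds meet at 2, so that is the treewidth.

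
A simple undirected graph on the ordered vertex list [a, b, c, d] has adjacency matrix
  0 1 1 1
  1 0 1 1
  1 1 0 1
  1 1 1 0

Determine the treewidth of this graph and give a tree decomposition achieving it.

Treewidth 3.
One optimal decomposition is:
Bags: B1 = {a, b, c, d}
Tree: (single bag)

A single bag containing all 4 vertices is trivially a valid decomposition of width 3. For the lower bound, the 4 vertices {a, b, c, d} are pairwise adjacent, and any tree decomposition puts a clique entirely inside one bag — forcing width ≥ 3. Therefore the treewidth is 3.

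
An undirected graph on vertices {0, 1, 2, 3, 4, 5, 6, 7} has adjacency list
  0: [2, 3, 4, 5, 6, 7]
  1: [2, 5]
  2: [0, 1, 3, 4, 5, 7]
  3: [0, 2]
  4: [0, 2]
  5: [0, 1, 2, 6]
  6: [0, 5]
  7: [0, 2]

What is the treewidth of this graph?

A width-2 tree decomposition is:
Bags: B1 = {0, 2, 3}  B2 = {0, 2, 5}  B3 = {0, 5, 6}  B4 = {1, 2, 5}  B5 = {0, 2, 4}  B6 = {0, 2, 7}
Tree: B1–B2, B2–B3, B2–B4, B1–B5, B1–B6
Every bag has size at most 3, so the width is 3 − 1 = 2 and tw(G) ≤ 2. On the other hand G contains the 3-clique {0, 2, 3}. A clique must lie in a single bag of any decomposition, so no decomposition can have width below 2. Therefore the treewidth is 2.

2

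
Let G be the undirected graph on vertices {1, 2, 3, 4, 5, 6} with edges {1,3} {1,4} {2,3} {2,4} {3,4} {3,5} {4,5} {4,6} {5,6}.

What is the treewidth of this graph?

2

A width-2 tree decomposition is:
Bags: B1 = {2, 3, 4}  B2 = {3, 4, 5}  B3 = {1, 3, 4}  B4 = {4, 5, 6}
Tree: B1–B2, B2–B3, B2–B4
Each bag holds 3 vertices, so the decomposition has width 2, which upper-bounds the treewidth. Conversely, {1, 3, 4} is a clique of size 3, and the vertices of any clique must share a bag in every tree decomposition; so some bag has ≥ 3 vertices and tw(G) ≥ 2. The upper and lower bounds meet at 2, so that is the treewidth.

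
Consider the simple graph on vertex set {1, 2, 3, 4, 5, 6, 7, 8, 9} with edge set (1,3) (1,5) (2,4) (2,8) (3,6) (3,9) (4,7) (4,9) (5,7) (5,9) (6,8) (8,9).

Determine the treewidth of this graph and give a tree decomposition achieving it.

The largest bag has 4 vertices, giving width 3; this decomposition certifies tw(G) ≤ 3. For the lower bound: the 4 vertex sets {2,6,8}, {3}, {9}, {1,4,5,7} are disjoint, each induces a connected subgraph, and every pair is joined by at least one edge of G. Contracting each set to a single vertex therefore yields K_{4} as a minor, and since treewidth is minor-monotone, tw(G) ≥ tw(K_{4}) = 3. The upper and lower bounds meet at 3, so that is the treewidth.

Treewidth 3.
One optimal decomposition is:
Bags: B1 = {2, 3, 6, 8}  B2 = {2, 3, 8, 9}  B3 = {2, 3, 4, 9}  B4 = {1, 3, 4, 9}  B5 = {1, 4, 5, 9}  B6 = {1, 4, 5, 7}
Tree: B1–B2, B2–B3, B3–B4, B4–B5, B5–B6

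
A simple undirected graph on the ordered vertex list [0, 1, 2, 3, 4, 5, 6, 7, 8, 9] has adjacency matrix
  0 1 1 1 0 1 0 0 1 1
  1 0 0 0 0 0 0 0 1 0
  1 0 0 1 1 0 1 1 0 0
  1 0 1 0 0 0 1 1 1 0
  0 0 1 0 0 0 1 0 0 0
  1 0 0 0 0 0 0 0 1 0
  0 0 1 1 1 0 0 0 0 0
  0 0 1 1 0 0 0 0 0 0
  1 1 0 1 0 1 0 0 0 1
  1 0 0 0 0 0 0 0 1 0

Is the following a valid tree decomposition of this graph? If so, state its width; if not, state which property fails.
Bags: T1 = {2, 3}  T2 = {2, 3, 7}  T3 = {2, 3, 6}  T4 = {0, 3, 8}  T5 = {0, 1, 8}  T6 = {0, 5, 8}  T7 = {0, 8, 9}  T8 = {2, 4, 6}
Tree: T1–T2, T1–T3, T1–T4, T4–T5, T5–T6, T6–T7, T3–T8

No — edge (0,2) lies in no bag.

A tree decomposition must satisfy three properties: every vertex lies in some bag; for every edge, both endpoints lie together in some bag; and for every vertex, the bags containing it form a connected subtree. Here edge (0,2) lies in no bag, so the decomposition is invalid.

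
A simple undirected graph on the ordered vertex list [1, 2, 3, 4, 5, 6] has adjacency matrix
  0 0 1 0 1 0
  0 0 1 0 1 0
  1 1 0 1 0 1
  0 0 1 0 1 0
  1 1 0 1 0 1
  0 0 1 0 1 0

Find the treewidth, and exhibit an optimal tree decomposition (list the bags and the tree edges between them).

Treewidth 2.
One optimal decomposition is:
Bags: B1 = {3, 5, 6}  B2 = {3, 4, 5}  B3 = {1, 3, 5}  B4 = {2, 3, 5}
Tree: B1–B2, B2–B3, B3–B4

Each bag holds 3 vertices, so the decomposition has width 2, which upper-bounds the treewidth. For the lower bound, G contains the cycle 3–6–5–4–3, so G is not a forest; only forests have treewidth ≤ 1, hence tw(G) ≥ 2. Therefore the treewidth is 2.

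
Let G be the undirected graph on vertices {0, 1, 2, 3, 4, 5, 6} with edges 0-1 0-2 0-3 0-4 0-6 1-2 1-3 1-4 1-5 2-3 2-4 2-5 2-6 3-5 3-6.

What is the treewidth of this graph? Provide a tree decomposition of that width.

Treewidth 3.
Bags: B1 = {1, 2, 3, 5}  B2 = {0, 1, 2, 3}  B3 = {0, 1, 2, 4}  B4 = {0, 2, 3, 6}
Tree: B1–B2, B2–B3, B2–B4

Each bag holds 4 vertices, so the decomposition has width 3, which upper-bounds the treewidth. Conversely, {0, 1, 2, 3} is a clique of size 4, and the vertices of any clique must share a bag in every tree decomposition; so some bag has ≥ 4 vertices and tw(G) ≥ 3. Hence tw(G) = 3 exactly.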